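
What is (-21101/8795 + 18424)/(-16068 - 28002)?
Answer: -54005993/129198550 ≈ -0.41801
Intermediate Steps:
(-21101/8795 + 18424)/(-16068 - 28002) = (-21101*1/8795 + 18424)/(-44070) = (-21101/8795 + 18424)*(-1/44070) = (162017979/8795)*(-1/44070) = -54005993/129198550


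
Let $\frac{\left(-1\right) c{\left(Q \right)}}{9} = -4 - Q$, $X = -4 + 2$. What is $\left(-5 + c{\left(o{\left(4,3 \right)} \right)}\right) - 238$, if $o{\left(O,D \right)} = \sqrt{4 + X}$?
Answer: $-207 + 9 \sqrt{2} \approx -194.27$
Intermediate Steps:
$X = -2$
$o{\left(O,D \right)} = \sqrt{2}$ ($o{\left(O,D \right)} = \sqrt{4 - 2} = \sqrt{2}$)
$c{\left(Q \right)} = 36 + 9 Q$ ($c{\left(Q \right)} = - 9 \left(-4 - Q\right) = 36 + 9 Q$)
$\left(-5 + c{\left(o{\left(4,3 \right)} \right)}\right) - 238 = \left(-5 + \left(36 + 9 \sqrt{2}\right)\right) - 238 = \left(31 + 9 \sqrt{2}\right) - 238 = -207 + 9 \sqrt{2}$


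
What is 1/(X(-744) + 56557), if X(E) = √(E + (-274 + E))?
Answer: 56557/3198696011 - I*√1762/3198696011 ≈ 1.7681e-5 - 1.3123e-8*I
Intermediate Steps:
X(E) = √(-274 + 2*E)
1/(X(-744) + 56557) = 1/(√(-274 + 2*(-744)) + 56557) = 1/(√(-274 - 1488) + 56557) = 1/(√(-1762) + 56557) = 1/(I*√1762 + 56557) = 1/(56557 + I*√1762)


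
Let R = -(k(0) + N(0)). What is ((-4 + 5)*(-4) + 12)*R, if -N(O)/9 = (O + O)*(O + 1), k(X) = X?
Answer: 0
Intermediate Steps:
N(O) = -18*O*(1 + O) (N(O) = -9*(O + O)*(O + 1) = -9*2*O*(1 + O) = -18*O*(1 + O))
R = 0 (R = -(0 - 18*0*(1 + 0)) = -(0 - 18*0*1) = -(0 + 0) = -1*0 = 0)
((-4 + 5)*(-4) + 12)*R = ((-4 + 5)*(-4) + 12)*0 = (1*(-4) + 12)*0 = (-4 + 12)*0 = 8*0 = 0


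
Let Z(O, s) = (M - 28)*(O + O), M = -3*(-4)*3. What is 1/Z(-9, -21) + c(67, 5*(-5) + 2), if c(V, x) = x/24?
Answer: -139/144 ≈ -0.96528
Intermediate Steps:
c(V, x) = x/24 (c(V, x) = x*(1/24) = x/24)
M = 36 (M = 12*3 = 36)
Z(O, s) = 16*O (Z(O, s) = (36 - 28)*(O + O) = 8*(2*O) = 16*O)
1/Z(-9, -21) + c(67, 5*(-5) + 2) = 1/(16*(-9)) + (5*(-5) + 2)/24 = 1/(-144) + (-25 + 2)/24 = -1/144 + (1/24)*(-23) = -1/144 - 23/24 = -139/144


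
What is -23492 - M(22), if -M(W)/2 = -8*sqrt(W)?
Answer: -23492 - 16*sqrt(22) ≈ -23567.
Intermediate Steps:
M(W) = 16*sqrt(W) (M(W) = -(-16)*sqrt(W) = 16*sqrt(W))
-23492 - M(22) = -23492 - 16*sqrt(22)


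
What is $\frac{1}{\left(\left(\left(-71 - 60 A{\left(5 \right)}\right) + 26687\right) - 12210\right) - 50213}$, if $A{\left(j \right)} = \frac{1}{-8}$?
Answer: $- \frac{2}{71599} \approx -2.7933 \cdot 10^{-5}$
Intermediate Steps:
$A{\left(j \right)} = - \frac{1}{8}$
$\frac{1}{\left(\left(\left(-71 - 60 A{\left(5 \right)}\right) + 26687\right) - 12210\right) - 50213} = \frac{1}{\left(\left(\left(-71 - - \frac{15}{2}\right) + 26687\right) - 12210\right) - 50213} = \frac{1}{\left(\left(\left(-71 + \frac{15}{2}\right) + 26687\right) - 12210\right) - 50213} = \frac{1}{\left(\left(- \frac{127}{2} + 26687\right) - 12210\right) - 50213} = \frac{1}{\left(\frac{53247}{2} - 12210\right) - 50213} = \frac{1}{\frac{28827}{2} - 50213} = \frac{1}{- \frac{71599}{2}} = - \frac{2}{71599}$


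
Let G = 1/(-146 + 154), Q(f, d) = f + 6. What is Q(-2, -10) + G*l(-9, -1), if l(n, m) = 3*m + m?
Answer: 7/2 ≈ 3.5000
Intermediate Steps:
Q(f, d) = 6 + f
G = 1/8 ≈ 0.12500
l(n, m) = 4*m
Q(-2, -10) + G*l(-9, -1) = (6 - 2) + (4*(-1))/8 = 4 + (1/8)*(-4) = 4 - 1/2 = 7/2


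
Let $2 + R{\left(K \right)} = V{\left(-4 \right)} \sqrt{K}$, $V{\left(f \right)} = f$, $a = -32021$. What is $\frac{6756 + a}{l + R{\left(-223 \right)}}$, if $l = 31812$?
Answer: $- \frac{401839825}{505939834} - \frac{25265 i \sqrt{223}}{252969917} \approx -0.79424 - 0.0014914 i$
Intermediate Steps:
$R{\left(K \right)} = -2 - 4 \sqrt{K}$
$\frac{6756 + a}{l + R{\left(-223 \right)}} = \frac{6756 - 32021}{31812 - \left(2 + 4 \sqrt{-223}\right)} = - \frac{25265}{31812 - \left(2 + 4 i \sqrt{223}\right)} = - \frac{25265}{31810 - 4 i \sqrt{223}}$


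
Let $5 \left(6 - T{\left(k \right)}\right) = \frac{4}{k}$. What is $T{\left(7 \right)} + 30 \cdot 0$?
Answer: $\frac{206}{35} \approx 5.8857$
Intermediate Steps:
$T{\left(k \right)} = 6 - \frac{4}{5 k}$ ($T{\left(k \right)} = 6 - \frac{4 \frac{1}{k}}{5} = 6 - \frac{4}{5 k}$)
$T{\left(7 \right)} + 30 \cdot 0 = \left(6 - \frac{4}{5 \cdot 7}\right) + 30 \cdot 0 = \left(6 - \frac{4}{35}\right) + 0 = \frac{206}{35} + 0 = \frac{206}{35}$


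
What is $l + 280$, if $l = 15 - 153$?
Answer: $142$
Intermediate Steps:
$l = -138$ ($l = 15 - 153 = -138$)
$l + 280 = -138 + 280 = 142$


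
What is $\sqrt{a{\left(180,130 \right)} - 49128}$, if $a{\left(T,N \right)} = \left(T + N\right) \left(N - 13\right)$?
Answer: $i \sqrt{12858} \approx 113.39 i$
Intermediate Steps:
$a{\left(T,N \right)} = \left(-13 + N\right) \left(N + T\right)$ ($a{\left(T,N \right)} = \left(N + T\right) \left(-13 + N\right) = \left(-13 + N\right) \left(N + T\right)$)
$\sqrt{a{\left(180,130 \right)} - 49128} = \sqrt{\left(130^{2} - 1690 - 2340 + 130 \cdot 180\right) - 49128} = \sqrt{\left(16900 - 1690 - 2340 + 23400\right) - 49128} = \sqrt{36270 - 49128} = \sqrt{-12858} = i \sqrt{12858}$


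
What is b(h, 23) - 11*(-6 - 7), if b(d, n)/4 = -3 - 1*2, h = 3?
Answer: 123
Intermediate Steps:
b(d, n) = -20 (b(d, n) = 4*(-3 - 1*2) = 4*(-3 - 2) = 4*(-5) = -20)
b(h, 23) - 11*(-6 - 7) = -20 - 11*(-6 - 7) = -20 - 11*(-13) = -20 + 143 = 123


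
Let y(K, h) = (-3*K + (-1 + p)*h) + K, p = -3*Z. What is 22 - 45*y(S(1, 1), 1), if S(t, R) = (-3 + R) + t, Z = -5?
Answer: -698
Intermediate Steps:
p = 15 (p = -3*(-5) = 15)
S(t, R) = -3 + R + t
y(K, h) = -2*K + 14*h (y(K, h) = (-3*K + (-1 + 15)*h) + K = (-3*K + 14*h) + K = -2*K + 14*h)
22 - 45*y(S(1, 1), 1) = 22 - 45*(-2*(-3 + 1 + 1) + 14*1) = 22 - 45*(-2*(-1) + 14) = 22 - 45*(2 + 14) = 22 - 45*16 = 22 - 720 = -698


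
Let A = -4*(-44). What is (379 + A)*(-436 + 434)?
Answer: -1110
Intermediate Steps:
A = 176
(379 + A)*(-436 + 434) = (379 + 176)*(-436 + 434) = 555*(-2) = -1110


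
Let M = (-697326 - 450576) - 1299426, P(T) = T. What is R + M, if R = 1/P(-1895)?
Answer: -4637686561/1895 ≈ -2.4473e+6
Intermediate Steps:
R = -1/1895 (R = 1/(-1895) = -1/1895 ≈ -0.00052770)
M = -2447328 (M = -1147902 - 1299426 = -2447328)
R + M = -1/1895 - 2447328 = -4637686561/1895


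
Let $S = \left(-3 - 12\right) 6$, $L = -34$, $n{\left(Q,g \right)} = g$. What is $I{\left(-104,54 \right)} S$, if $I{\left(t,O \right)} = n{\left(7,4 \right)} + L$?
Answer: $2700$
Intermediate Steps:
$S = -90$ ($S = \left(-3 - 12\right) 6 = \left(-15\right) 6 = -90$)
$I{\left(t,O \right)} = -30$ ($I{\left(t,O \right)} = 4 - 34 = -30$)
$I{\left(-104,54 \right)} S = \left(-30\right) \left(-90\right) = 2700$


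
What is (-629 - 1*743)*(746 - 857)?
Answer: 152292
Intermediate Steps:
(-629 - 1*743)*(746 - 857) = (-629 - 743)*(-111) = -1372*(-111) = 152292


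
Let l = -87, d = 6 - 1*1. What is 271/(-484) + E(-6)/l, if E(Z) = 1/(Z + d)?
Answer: -23093/42108 ≈ -0.54842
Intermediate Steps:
d = 5 (d = 6 - 1 = 5)
E(Z) = 1/(5 + Z) (E(Z) = 1/(Z + 5) = 1/(5 + Z))
271/(-484) + E(-6)/l = 271/(-484) + 1/((5 - 6)*(-87)) = 271*(-1/484) - 1/87/(-1) = -271/484 - 1*(-1/87) = -271/484 + 1/87 = -23093/42108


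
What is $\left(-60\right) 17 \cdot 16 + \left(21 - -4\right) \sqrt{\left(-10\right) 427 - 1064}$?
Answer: $-16320 + 25 i \sqrt{5334} \approx -16320.0 + 1825.9 i$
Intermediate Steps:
$\left(-60\right) 17 \cdot 16 + \left(21 - -4\right) \sqrt{\left(-10\right) 427 - 1064} = \left(-1020\right) 16 + \left(21 + 4\right) \sqrt{-4270 - 1064} = -16320 + 25 \sqrt{-5334} = -16320 + 25 i \sqrt{5334}$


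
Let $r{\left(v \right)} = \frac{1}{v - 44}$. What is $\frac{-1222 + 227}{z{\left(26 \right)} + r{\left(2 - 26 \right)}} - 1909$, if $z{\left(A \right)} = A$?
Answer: $- \frac{3440863}{1767} \approx -1947.3$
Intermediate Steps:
$r{\left(v \right)} = \frac{1}{-44 + v}$
$\frac{-1222 + 227}{z{\left(26 \right)} + r{\left(2 - 26 \right)}} - 1909 = \frac{-1222 + 227}{26 + \frac{1}{-44 + \left(2 - 26\right)}} - 1909 = - \frac{995}{26 + \frac{1}{-44 + \left(2 - 26\right)}} - 1909 = - \frac{995}{26 + \frac{1}{-44 - 24}} - 1909 = - \frac{995}{26 + \frac{1}{-68}} - 1909 = - \frac{995}{26 - \frac{1}{68}} - 1909 = - \frac{995}{\frac{1767}{68}} - 1909 = \left(-995\right) \frac{68}{1767} - 1909 = - \frac{67660}{1767} - 1909 = - \frac{3440863}{1767}$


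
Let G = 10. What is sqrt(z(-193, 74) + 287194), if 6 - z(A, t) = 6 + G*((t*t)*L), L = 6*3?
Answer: I*sqrt(698486) ≈ 835.75*I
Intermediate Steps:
L = 18
z(A, t) = -180*t**2 (z(A, t) = 6 - (6 + 10*((t*t)*18)) = 6 - (6 + 10*(t**2*18)) = 6 - (6 + 10*(18*t**2)) = 6 - (6 + 180*t**2) = 6 + (-6 - 180*t**2) = -180*t**2)
sqrt(z(-193, 74) + 287194) = sqrt(-180*74**2 + 287194) = sqrt(-180*5476 + 287194) = sqrt(-985680 + 287194) = sqrt(-698486) = I*sqrt(698486)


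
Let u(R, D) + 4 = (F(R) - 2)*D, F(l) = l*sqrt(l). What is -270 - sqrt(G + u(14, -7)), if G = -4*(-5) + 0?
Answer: -270 - sqrt(30 - 98*sqrt(14)) ≈ -270.0 - 18.349*I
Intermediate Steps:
F(l) = l**(3/2)
G = 20 (G = 20 + 0 = 20)
u(R, D) = -4 + D*(-2 + R**(3/2)) (u(R, D) = -4 + (R**(3/2) - 2)*D = -4 + (-2 + R**(3/2))*D = -4 + D*(-2 + R**(3/2)))
-270 - sqrt(G + u(14, -7)) = -270 - sqrt(20 + (-4 - 2*(-7) - 98*sqrt(14))) = -270 - sqrt(20 + (-4 + 14 - 98*sqrt(14))) = -270 - sqrt(20 + (10 - 98*sqrt(14))) = -270 - sqrt(30 - 98*sqrt(14))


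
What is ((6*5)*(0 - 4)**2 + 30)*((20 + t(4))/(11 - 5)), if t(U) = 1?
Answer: 1785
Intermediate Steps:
((6*5)*(0 - 4)**2 + 30)*((20 + t(4))/(11 - 5)) = ((6*5)*(0 - 4)**2 + 30)*((20 + 1)/(11 - 5)) = (30*(-4)**2 + 30)*(21/6) = (30*16 + 30)*(21*(1/6)) = (480 + 30)*(7/2) = 510*(7/2) = 1785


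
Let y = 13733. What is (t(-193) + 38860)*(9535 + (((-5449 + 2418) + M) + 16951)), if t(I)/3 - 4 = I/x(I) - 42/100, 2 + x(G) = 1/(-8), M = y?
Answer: 618654529026/425 ≈ 1.4557e+9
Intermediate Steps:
M = 13733
x(G) = -17/8 (x(G) = -2 + 1/(-8) = -2 - ⅛ = -17/8)
t(I) = 537/50 - 24*I/17 (t(I) = 12 + 3*(I/(-17/8) - 42/100) = 12 + 3*(I*(-8/17) - 42*1/100) = 12 + 3*(-8*I/17 - 21/50) = 12 + 3*(-21/50 - 8*I/17) = 12 + (-63/50 - 24*I/17) = 537/50 - 24*I/17)
(t(-193) + 38860)*(9535 + (((-5449 + 2418) + M) + 16951)) = ((537/50 - 24/17*(-193)) + 38860)*(9535 + (((-5449 + 2418) + 13733) + 16951)) = ((537/50 + 4632/17) + 38860)*(9535 + ((-3031 + 13733) + 16951)) = (240729/850 + 38860)*(9535 + (10702 + 16951)) = 33271729*(9535 + 27653)/850 = (33271729/850)*37188 = 618654529026/425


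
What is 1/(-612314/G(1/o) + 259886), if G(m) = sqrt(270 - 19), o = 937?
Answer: 32615693/8288897773700 + 306157*sqrt(251)/8288897773700 ≈ 4.5200e-6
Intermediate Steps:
G(m) = sqrt(251)
1/(-612314/G(1/o) + 259886) = 1/(-612314*sqrt(251)/251 + 259886) = 1/(259886 - 612314*sqrt(251)/251)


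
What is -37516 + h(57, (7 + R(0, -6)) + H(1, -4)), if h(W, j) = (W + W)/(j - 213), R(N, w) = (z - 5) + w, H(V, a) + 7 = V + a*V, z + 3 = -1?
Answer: -2888770/77 ≈ -37517.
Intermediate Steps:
z = -4 (z = -3 - 1 = -4)
H(V, a) = -7 + V + V*a (H(V, a) = -7 + (V + a*V) = -7 + (V + V*a) = -7 + V + V*a)
R(N, w) = -9 + w (R(N, w) = (-4 - 5) + w = -9 + w)
h(W, j) = 2*W/(-213 + j) (h(W, j) = (2*W)/(-213 + j) = 2*W/(-213 + j))
-37516 + h(57, (7 + R(0, -6)) + H(1, -4)) = -37516 + 2*57/(-213 + ((7 + (-9 - 6)) + (-7 + 1 + 1*(-4)))) = -37516 + 2*57/(-213 + ((7 - 15) + (-7 + 1 - 4))) = -37516 + 2*57/(-213 + (-8 - 10)) = -37516 + 2*57/(-213 - 18) = -37516 + 2*57/(-231) = -37516 + 2*57*(-1/231) = -37516 - 38/77 = -2888770/77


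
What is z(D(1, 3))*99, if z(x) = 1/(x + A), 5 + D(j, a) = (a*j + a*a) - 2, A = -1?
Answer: 99/4 ≈ 24.750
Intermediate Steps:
D(j, a) = -7 + a**2 + a*j (D(j, a) = -5 + ((a*j + a*a) - 2) = -5 + ((a*j + a**2) - 2) = -5 + ((a**2 + a*j) - 2) = -5 + (-2 + a**2 + a*j) = -7 + a**2 + a*j)
z(x) = 1/(-1 + x) (z(x) = 1/(x - 1) = 1/(-1 + x))
z(D(1, 3))*99 = 99/(-1 + (-7 + 3**2 + 3*1)) = 99/(-1 + (-7 + 9 + 3)) = 99/(-1 + 5) = 99/4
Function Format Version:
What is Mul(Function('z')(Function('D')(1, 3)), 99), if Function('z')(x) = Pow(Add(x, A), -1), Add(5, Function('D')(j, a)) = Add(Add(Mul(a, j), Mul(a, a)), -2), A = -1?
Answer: Rational(99, 4) ≈ 24.750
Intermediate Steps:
Function('D')(j, a) = Add(-7, Pow(a, 2), Mul(a, j)) (Function('D')(j, a) = Add(-5, Add(Add(Mul(a, j), Mul(a, a)), -2)) = Add(-5, Add(Add(Mul(a, j), Pow(a, 2)), -2)) = Add(-5, Add(Add(Pow(a, 2), Mul(a, j)), -2)) = Add(-5, Add(-2, Pow(a, 2), Mul(a, j))) = Add(-7, Pow(a, 2), Mul(a, j)))
Function('z')(x) = Pow(Add(-1, x), -1) (Function('z')(x) = Pow(Add(x, -1), -1) = Pow(Add(-1, x), -1))
Mul(Function('z')(Function('D')(1, 3)), 99) = Mul(Pow(Add(-1, Add(-7, Pow(3, 2), Mul(3, 1))), -1), 99) = Mul(Pow(Add(-1, Add(-7, 9, 3)), -1), 99) = Mul(Pow(Add(-1, 5), -1), 99) = Mul(Pow(4, -1), 99) = Mul(Rational(1, 4), 99) = Rational(99, 4)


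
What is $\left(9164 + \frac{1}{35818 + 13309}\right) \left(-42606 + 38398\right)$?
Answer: $- \frac{1894440880432}{49127} \approx -3.8562 \cdot 10^{7}$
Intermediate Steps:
$\left(9164 + \frac{1}{35818 + 13309}\right) \left(-42606 + 38398\right) = \left(9164 + \frac{1}{49127}\right) \left(-4208\right) = \frac{450199829}{49127} \left(-4208\right) = - \frac{1894440880432}{49127}$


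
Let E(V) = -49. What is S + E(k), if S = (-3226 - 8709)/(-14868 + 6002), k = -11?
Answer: -1239/26 ≈ -47.654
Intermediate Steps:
S = 35/26 (S = -11935/(-8866) = -11935*(-1/8866) = 35/26 ≈ 1.3462)
S + E(k) = 35/26 - 49 = -1239/26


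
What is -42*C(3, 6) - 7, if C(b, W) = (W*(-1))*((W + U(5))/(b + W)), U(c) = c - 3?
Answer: 217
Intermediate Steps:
U(c) = -3 + c
C(b, W) = -W*(2 + W)/(W + b) (C(b, W) = (W*(-1))*((W + (-3 + 5))/(b + W)) = (-W)*((W + 2)/(W + b)) = (-W)*((2 + W)/(W + b)) = -W*(2 + W)/(W + b))
-42*C(3, 6) - 7 = -(-42)*6*(2 + 6)/(6 + 3) - 7 = -(-42)*6*8/9 - 7 = -42*(-16/3) - 7 = 224 - 7 = 217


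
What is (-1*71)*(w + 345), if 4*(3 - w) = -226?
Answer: -57439/2 ≈ -28720.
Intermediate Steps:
w = 119/2 (w = 3 - ¼*(-226) = 3 + 113/2 = 119/2 ≈ 59.500)
(-1*71)*(w + 345) = (-1*71)*(119/2 + 345) = -71*809/2 = -57439/2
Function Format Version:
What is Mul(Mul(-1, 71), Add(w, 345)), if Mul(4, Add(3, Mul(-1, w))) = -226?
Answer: Rational(-57439, 2) ≈ -28720.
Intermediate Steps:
w = Rational(119, 2) (w = Add(3, Mul(Rational(-1, 4), -226)) = Add(3, Rational(113, 2)) = Rational(119, 2) ≈ 59.500)
Mul(Mul(-1, 71), Add(w, 345)) = Mul(Mul(-1, 71), Add(Rational(119, 2), 345)) = Mul(-71, Rational(809, 2)) = Rational(-57439, 2)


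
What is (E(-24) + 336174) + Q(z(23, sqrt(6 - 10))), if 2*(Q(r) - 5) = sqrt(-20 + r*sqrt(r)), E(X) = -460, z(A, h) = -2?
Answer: 335719 + sqrt(-20 - 2*I*sqrt(2))/2 ≈ 3.3572e+5 - 2.2416*I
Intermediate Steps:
Q(r) = 5 + sqrt(-20 + r**(3/2))/2 (Q(r) = 5 + sqrt(-20 + r*sqrt(r))/2 = 5 + sqrt(-20 + r**(3/2))/2)
(E(-24) + 336174) + Q(z(23, sqrt(6 - 10))) = (-460 + 336174) + (5 + sqrt(-20 + (-2)**(3/2))/2) = 335714 + (5 + sqrt(-20 - 2*I*sqrt(2))/2) = 335719 + sqrt(-20 - 2*I*sqrt(2))/2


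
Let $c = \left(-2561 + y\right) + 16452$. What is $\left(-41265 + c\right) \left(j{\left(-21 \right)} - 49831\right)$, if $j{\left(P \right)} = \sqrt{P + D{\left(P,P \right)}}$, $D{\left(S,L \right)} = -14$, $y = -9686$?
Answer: $1846736860 - 37060 i \sqrt{35} \approx 1.8467 \cdot 10^{9} - 2.1925 \cdot 10^{5} i$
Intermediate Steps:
$j{\left(P \right)} = \sqrt{-14 + P}$ ($j{\left(P \right)} = \sqrt{P - 14} = \sqrt{-14 + P}$)
$c = 4205$ ($c = \left(-2561 - 9686\right) + 16452 = -12247 + 16452 = 4205$)
$\left(-41265 + c\right) \left(j{\left(-21 \right)} - 49831\right) = \left(-41265 + 4205\right) \left(\sqrt{-14 - 21} - 49831\right) = - 37060 \left(\sqrt{-35} - 49831\right) = - 37060 \left(i \sqrt{35} - 49831\right) = - 37060 \left(-49831 + i \sqrt{35}\right) = 1846736860 - 37060 i \sqrt{35}$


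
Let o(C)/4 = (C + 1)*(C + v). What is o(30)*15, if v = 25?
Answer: 102300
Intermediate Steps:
o(C) = 4*(1 + C)*(25 + C) (o(C) = 4*((C + 1)*(C + 25)) = 4*((1 + C)*(25 + C)) = 4*(1 + C)*(25 + C))
o(30)*15 = (100 + 4*30² + 104*30)*15 = (100 + 4*900 + 3120)*15 = (100 + 3600 + 3120)*15 = 6820*15 = 102300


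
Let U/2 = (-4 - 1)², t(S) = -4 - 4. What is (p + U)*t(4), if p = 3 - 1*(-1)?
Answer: -432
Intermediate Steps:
t(S) = -8
p = 4 (p = 3 + 1 = 4)
U = 50 (U = 2*(-4 - 1)² = 2*(-5)² = 2*25 = 50)
(p + U)*t(4) = (4 + 50)*(-8) = 54*(-8) = -432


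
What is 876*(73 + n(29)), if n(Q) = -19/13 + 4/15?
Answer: 4088584/65 ≈ 62901.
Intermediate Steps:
n(Q) = -233/195 (n(Q) = -19*1/13 + 4*(1/15) = -19/13 + 4/15 = -233/195)
876*(73 + n(29)) = 876*(73 - 233/195) = 876*(14002/195) = 4088584/65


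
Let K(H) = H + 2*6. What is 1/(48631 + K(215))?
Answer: 1/48858 ≈ 2.0467e-5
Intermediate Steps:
K(H) = 12 + H (K(H) = H + 12 = 12 + H)
1/(48631 + K(215)) = 1/(48631 + (12 + 215)) = 1/(48631 + 227) = 1/48858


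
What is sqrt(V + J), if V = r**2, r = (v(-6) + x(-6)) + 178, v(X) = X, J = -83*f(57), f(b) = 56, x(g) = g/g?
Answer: 159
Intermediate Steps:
x(g) = 1
J = -4648 (J = -83*56 = -4648)
r = 173 (r = (-6 + 1) + 178 = -5 + 178 = 173)
V = 29929 (V = 173**2 = 29929)
sqrt(V + J) = sqrt(29929 - 4648) = sqrt(25281) = 159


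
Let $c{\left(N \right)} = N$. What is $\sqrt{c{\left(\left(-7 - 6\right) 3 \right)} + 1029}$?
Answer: $3 \sqrt{110} \approx 31.464$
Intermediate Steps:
$\sqrt{c{\left(\left(-7 - 6\right) 3 \right)} + 1029} = \sqrt{\left(-7 - 6\right) 3 + 1029} = \sqrt{\left(-13\right) 3 + 1029} = \sqrt{-39 + 1029} = \sqrt{990} = 3 \sqrt{110}$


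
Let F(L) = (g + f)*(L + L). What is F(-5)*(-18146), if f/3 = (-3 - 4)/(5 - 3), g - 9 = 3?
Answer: 272190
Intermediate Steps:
g = 12 (g = 9 + 3 = 12)
f = -21/2 (f = 3*((-3 - 4)/(5 - 3)) = 3*(-7/2) = -21/2 ≈ -10.500)
F(L) = 3*L (F(L) = (12 - 21/2)*(L + L) = 3*(2*L)/2 = 3*L)
F(-5)*(-18146) = (3*(-5))*(-18146) = -15*(-18146) = 272190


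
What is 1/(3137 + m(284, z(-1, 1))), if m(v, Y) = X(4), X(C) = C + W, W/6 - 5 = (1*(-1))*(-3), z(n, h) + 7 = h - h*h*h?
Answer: 1/3189 ≈ 0.00031358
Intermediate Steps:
z(n, h) = -7 + h - h**3 (z(n, h) = -7 + (h - h*h*h) = -7 + (h - h**2*h) = -7 + (h - h**3) = -7 + h - h**3)
W = 48 (W = 30 + 6*((1*(-1))*(-3)) = 30 + 6*(-1*(-3)) = 30 + 6*3 = 30 + 18 = 48)
X(C) = 48 + C (X(C) = C + 48 = 48 + C)
m(v, Y) = 52 (m(v, Y) = 48 + 4 = 52)
1/(3137 + m(284, z(-1, 1))) = 1/(3137 + 52) = 1/3189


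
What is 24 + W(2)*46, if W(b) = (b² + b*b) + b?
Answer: 484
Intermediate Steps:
W(b) = b + 2*b² (W(b) = (b² + b²) + b = 2*b² + b = b + 2*b²)
24 + W(2)*46 = 24 + (2*(1 + 2*2))*46 = 24 + (2*(1 + 4))*46 = 24 + (2*5)*46 = 24 + 10*46 = 24 + 460 = 484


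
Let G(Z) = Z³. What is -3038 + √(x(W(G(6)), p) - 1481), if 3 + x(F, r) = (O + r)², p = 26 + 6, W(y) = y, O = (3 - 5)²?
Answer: -3038 + 2*I*√47 ≈ -3038.0 + 13.711*I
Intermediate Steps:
O = 4 (O = (-2)² = 4)
p = 32
x(F, r) = -3 + (4 + r)²
-3038 + √(x(W(G(6)), p) - 1481) = -3038 + √((-3 + (4 + 32)²) - 1481) = -3038 + √((-3 + 36²) - 1481) = -3038 + √((-3 + 1296) - 1481) = -3038 + √(1293 - 1481) = -3038 + √(-188) = -3038 + 2*I*√47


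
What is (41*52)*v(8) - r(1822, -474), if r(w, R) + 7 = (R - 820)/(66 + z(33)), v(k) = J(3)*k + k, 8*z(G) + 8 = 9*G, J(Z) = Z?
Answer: 55755079/817 ≈ 68244.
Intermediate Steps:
z(G) = -1 + 9*G/8 (z(G) = -1 + (9*G)/8 = -1 + 9*G/8)
v(k) = 4*k (v(k) = 3*k + k = 4*k)
r(w, R) = -12279/817 + 8*R/817 (r(w, R) = -7 + (R - 820)/(66 + (-1 + (9/8)*33)) = -7 + (-820 + R)/(66 + (-1 + 297/8)) = -7 + (-820 + R)/(66 + 289/8) = -7 + (-820 + R)/(817/8) = -7 + (-820 + R)*(8/817) = -7 + (-6560/817 + 8*R/817) = -12279/817 + 8*R/817)
(41*52)*v(8) - r(1822, -474) = (41*52)*(4*8) - (-12279/817 + (8/817)*(-474)) = 2132*32 - (-12279/817 - 3792/817) = 68224 - 1*(-16071/817) = 68224 + 16071/817 = 55755079/817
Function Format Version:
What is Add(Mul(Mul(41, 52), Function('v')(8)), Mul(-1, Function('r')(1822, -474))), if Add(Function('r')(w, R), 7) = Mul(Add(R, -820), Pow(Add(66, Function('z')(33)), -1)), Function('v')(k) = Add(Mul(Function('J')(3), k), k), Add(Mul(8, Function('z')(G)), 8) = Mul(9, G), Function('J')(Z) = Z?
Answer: Rational(55755079, 817) ≈ 68244.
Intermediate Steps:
Function('z')(G) = Add(-1, Mul(Rational(9, 8), G)) (Function('z')(G) = Add(-1, Mul(Rational(1, 8), Mul(9, G))) = Add(-1, Mul(Rational(9, 8), G)))
Function('v')(k) = Mul(4, k) (Function('v')(k) = Add(Mul(3, k), k) = Mul(4, k))
Function('r')(w, R) = Add(Rational(-12279, 817), Mul(Rational(8, 817), R)) (Function('r')(w, R) = Add(-7, Mul(Add(R, -820), Pow(Add(66, Add(-1, Mul(Rational(9, 8), 33))), -1))) = Add(-7, Mul(Add(-820, R), Pow(Add(66, Add(-1, Rational(297, 8))), -1))) = Add(-7, Mul(Add(-820, R), Pow(Add(66, Rational(289, 8)), -1))) = Add(-7, Mul(Add(-820, R), Pow(Rational(817, 8), -1))) = Add(-7, Mul(Add(-820, R), Rational(8, 817))) = Add(-7, Add(Rational(-6560, 817), Mul(Rational(8, 817), R))) = Add(Rational(-12279, 817), Mul(Rational(8, 817), R)))
Add(Mul(Mul(41, 52), Function('v')(8)), Mul(-1, Function('r')(1822, -474))) = Add(Mul(Mul(41, 52), Mul(4, 8)), Mul(-1, Add(Rational(-12279, 817), Mul(Rational(8, 817), -474)))) = Add(Mul(2132, 32), Mul(-1, Add(Rational(-12279, 817), Rational(-3792, 817)))) = Add(68224, Mul(-1, Rational(-16071, 817))) = Add(68224, Rational(16071, 817)) = Rational(55755079, 817)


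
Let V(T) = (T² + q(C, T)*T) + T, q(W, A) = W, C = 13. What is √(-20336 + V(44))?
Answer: 6*I*√494 ≈ 133.36*I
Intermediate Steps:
V(T) = T² + 14*T (V(T) = (T² + 13*T) + T = T² + 14*T)
√(-20336 + V(44)) = √(-20336 + 44*(14 + 44)) = √(-20336 + 44*58) = √(-20336 + 2552) = √(-17784) = 6*I*√494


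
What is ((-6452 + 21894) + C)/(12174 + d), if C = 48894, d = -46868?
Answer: -32168/17347 ≈ -1.8544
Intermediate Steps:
((-6452 + 21894) + C)/(12174 + d) = ((-6452 + 21894) + 48894)/(12174 - 46868) = (15442 + 48894)/(-34694) = 64336*(-1/34694) = -32168/17347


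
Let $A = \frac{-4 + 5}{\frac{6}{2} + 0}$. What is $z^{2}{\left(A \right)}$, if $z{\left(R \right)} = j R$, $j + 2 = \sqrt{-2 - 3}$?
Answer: $\frac{\left(2 - i \sqrt{5}\right)^{2}}{9} \approx -0.11111 - 0.99381 i$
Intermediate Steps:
$j = -2 + i \sqrt{5}$ ($j = -2 + \sqrt{-2 - 3} = -2 + \sqrt{-5} = -2 + i \sqrt{5} \approx -2.0 + 2.2361 i$)
$A = \frac{1}{3}$ ($A = 1 \frac{1}{6 \cdot \frac{1}{2} + 0} = 1 \frac{1}{3 + 0} = 1 \cdot \frac{1}{3} = \frac{1}{3} \approx 0.33333$)
$z{\left(R \right)} = R \left(-2 + i \sqrt{5}\right)$ ($z{\left(R \right)} = \left(-2 + i \sqrt{5}\right) R = R \left(-2 + i \sqrt{5}\right)$)
$z^{2}{\left(A \right)} = \left(\frac{-2 + i \sqrt{5}}{3}\right)^{2} = \left(- \frac{2}{3} + \frac{i \sqrt{5}}{3}\right)^{2}$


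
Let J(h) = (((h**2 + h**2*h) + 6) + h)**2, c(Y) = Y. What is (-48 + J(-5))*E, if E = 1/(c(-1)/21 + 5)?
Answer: 204813/104 ≈ 1969.4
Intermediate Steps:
J(h) = (6 + h + h**2 + h**3)**2 (J(h) = (((h**2 + h**3) + 6) + h)**2 = ((6 + h**2 + h**3) + h)**2 = (6 + h + h**2 + h**3)**2)
E = 21/104 (E = 1/(-1/21 + 5) = 1/(104/21) = 21/104 ≈ 0.20192)
(-48 + J(-5))*E = (-48 + (6 - 5 + (-5)**2 + (-5)**3)**2)*(21/104) = (-48 + (6 - 5 + 25 - 125)**2)*(21/104) = (-48 + (-99)**2)*(21/104) = (-48 + 9801)*(21/104) = 9753*(21/104) = 204813/104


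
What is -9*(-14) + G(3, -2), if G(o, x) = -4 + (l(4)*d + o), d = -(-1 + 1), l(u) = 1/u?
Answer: 125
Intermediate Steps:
l(u) = 1/u
d = 0 (d = -1*0 = 0)
G(o, x) = -4 + o (G(o, x) = -4 + (0/4 + o) = -4 + ((1/4)*0 + o) = -4 + (0 + o) = -4 + o)
-9*(-14) + G(3, -2) = -9*(-14) + (-4 + 3) = 126 - 1 = 125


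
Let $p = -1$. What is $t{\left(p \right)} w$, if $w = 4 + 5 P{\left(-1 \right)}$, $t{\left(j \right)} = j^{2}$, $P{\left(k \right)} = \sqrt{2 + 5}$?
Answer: $4 + 5 \sqrt{7} \approx 17.229$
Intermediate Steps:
$P{\left(k \right)} = \sqrt{7}$
$w = 4 + 5 \sqrt{7} \approx 17.229$
$t{\left(p \right)} w = \left(-1\right)^{2} \left(4 + 5 \sqrt{7}\right) = 1 \left(4 + 5 \sqrt{7}\right) = 4 + 5 \sqrt{7}$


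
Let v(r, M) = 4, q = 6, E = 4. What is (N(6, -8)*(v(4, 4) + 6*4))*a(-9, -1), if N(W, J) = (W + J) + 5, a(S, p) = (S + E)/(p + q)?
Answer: -84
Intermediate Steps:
a(S, p) = (4 + S)/(6 + p) (a(S, p) = (S + 4)/(p + 6) = (4 + S)/(6 + p))
N(W, J) = 5 + J + W (N(W, J) = (J + W) + 5 = 5 + J + W)
(N(6, -8)*(v(4, 4) + 6*4))*a(-9, -1) = ((5 - 8 + 6)*(4 + 6*4))*((4 - 9)/(6 - 1)) = (3*(4 + 24))*(-5/5) = (3*28)*((⅕)*(-5)) = 84*(-1) = -84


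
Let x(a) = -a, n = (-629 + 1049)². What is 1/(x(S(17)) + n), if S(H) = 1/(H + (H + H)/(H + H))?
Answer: 18/3175199 ≈ 5.6689e-6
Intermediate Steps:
n = 176400 (n = 420² = 176400)
S(H) = 1/(1 + H) (S(H) = 1/(H + (2*H)/((2*H))) = 1/(H + (2*H)*(1/(2*H))) = 1/(H + 1) = 1/(1 + H))
1/(x(S(17)) + n) = 1/(-1/(1 + 17) + 176400) = 1/(-1/18 + 176400) = 1/(3175199/18) = 18/3175199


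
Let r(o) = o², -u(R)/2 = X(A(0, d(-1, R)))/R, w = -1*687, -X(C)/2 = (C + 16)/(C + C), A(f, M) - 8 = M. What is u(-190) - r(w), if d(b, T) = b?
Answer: -313859408/665 ≈ -4.7197e+5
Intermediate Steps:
A(f, M) = 8 + M
X(C) = -(16 + C)/C (X(C) = -2*(C + 16)/(C + C) = -2*(16 + C)/(2*C) = -2*(16 + C)*1/(2*C) = -(16 + C)/C)
w = -687
u(R) = 46/(7*R) (u(R) = -2*(-16 - (8 - 1))/(8 - 1)/R = -2*(-16 - 1*7)/7/R = -2*(-16 - 7)/7/R = -2*(⅐)*(-23)/R = -(-46)/(7*R) = 46/(7*R))
u(-190) - r(w) = (46/7)/(-190) - 1*(-687)² = (46/7)*(-1/190) - 1*471969 = -23/665 - 471969 = -313859408/665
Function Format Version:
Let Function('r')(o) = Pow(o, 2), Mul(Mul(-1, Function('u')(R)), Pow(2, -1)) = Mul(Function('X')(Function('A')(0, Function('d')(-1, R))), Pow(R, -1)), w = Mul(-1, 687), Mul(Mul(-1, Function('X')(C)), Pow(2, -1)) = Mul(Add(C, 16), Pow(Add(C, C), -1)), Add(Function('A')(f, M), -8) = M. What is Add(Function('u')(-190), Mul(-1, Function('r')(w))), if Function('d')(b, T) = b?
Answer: Rational(-313859408, 665) ≈ -4.7197e+5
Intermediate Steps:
Function('A')(f, M) = Add(8, M)
Function('X')(C) = Mul(-1, Pow(C, -1), Add(16, C)) (Function('X')(C) = Mul(-2, Mul(Add(C, 16), Pow(Add(C, C), -1))) = Mul(-2, Mul(Add(16, C), Pow(Mul(2, C), -1))) = Mul(-2, Mul(Add(16, C), Mul(Rational(1, 2), Pow(C, -1)))) = Mul(-2, Mul(Rational(1, 2), Pow(C, -1), Add(16, C))) = Mul(-1, Pow(C, -1), Add(16, C)))
w = -687
Function('u')(R) = Mul(Rational(46, 7), Pow(R, -1)) (Function('u')(R) = Mul(-2, Mul(Mul(Pow(Add(8, -1), -1), Add(-16, Mul(-1, Add(8, -1)))), Pow(R, -1))) = Mul(-2, Mul(Mul(Pow(7, -1), Add(-16, Mul(-1, 7))), Pow(R, -1))) = Mul(-2, Mul(Mul(Rational(1, 7), Add(-16, -7)), Pow(R, -1))) = Mul(-2, Mul(Mul(Rational(1, 7), -23), Pow(R, -1))) = Mul(-2, Mul(Rational(-23, 7), Pow(R, -1))) = Mul(Rational(46, 7), Pow(R, -1)))
Add(Function('u')(-190), Mul(-1, Function('r')(w))) = Add(Mul(Rational(46, 7), Pow(-190, -1)), Mul(-1, Pow(-687, 2))) = Add(Mul(Rational(46, 7), Rational(-1, 190)), Mul(-1, 471969)) = Add(Rational(-23, 665), -471969) = Rational(-313859408, 665)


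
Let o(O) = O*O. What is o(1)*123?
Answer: 123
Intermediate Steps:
o(O) = O²
o(1)*123 = 1²*123 = 1*123 = 123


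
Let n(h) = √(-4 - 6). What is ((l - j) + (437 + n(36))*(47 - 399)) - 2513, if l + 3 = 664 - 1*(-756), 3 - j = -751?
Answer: -155674 - 352*I*√10 ≈ -1.5567e+5 - 1113.1*I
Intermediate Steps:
j = 754 (j = 3 - 1*(-751) = 3 + 751 = 754)
l = 1417 (l = -3 + (664 - 1*(-756)) = -3 + (664 + 756) = -3 + 1420 = 1417)
n(h) = I*√10 (n(h) = √(-10) = I*√10)
((l - j) + (437 + n(36))*(47 - 399)) - 2513 = ((1417 - 1*754) + (437 + I*√10)*(47 - 399)) - 2513 = ((1417 - 754) + (437 + I*√10)*(-352)) - 2513 = (663 + (-153824 - 352*I*√10)) - 2513 = (-153161 - 352*I*√10) - 2513 = -155674 - 352*I*√10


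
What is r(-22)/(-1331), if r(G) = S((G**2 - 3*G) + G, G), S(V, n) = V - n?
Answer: -50/121 ≈ -0.41322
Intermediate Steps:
r(G) = G**2 - 3*G (r(G) = ((G**2 - 3*G) + G) - G = (G**2 - 2*G) - G = G**2 - 3*G)
r(-22)/(-1331) = -22*(-3 - 22)/(-1331) = -22*(-25)*(-1/1331) = 550*(-1/1331) = -50/121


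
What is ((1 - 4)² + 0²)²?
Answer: 81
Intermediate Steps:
((1 - 4)² + 0²)² = ((-3)² + 0)² = (9 + 0)² = 9² = 81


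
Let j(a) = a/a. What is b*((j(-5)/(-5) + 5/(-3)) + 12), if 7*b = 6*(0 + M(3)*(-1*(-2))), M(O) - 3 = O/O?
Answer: 2432/35 ≈ 69.486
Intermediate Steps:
M(O) = 4 (M(O) = 3 + O/O = 3 + 1 = 4)
j(a) = 1
b = 48/7 (b = (6*(0 + 4*(-1*(-2))))/7 = (6*(0 + 4*2))/7 = (6*(0 + 8))/7 = (6*8)/7 = (⅐)*48 = 48/7 ≈ 6.8571)
b*((j(-5)/(-5) + 5/(-3)) + 12) = 48*((1/(-5) + 5/(-3)) + 12)/7 = 48*((1*(-⅕) + 5*(-⅓)) + 12)/7 = 48*((-⅕ - 5/3) + 12)/7 = 48*(-28/15 + 12)/7 = (48/7)*(152/15) = 2432/35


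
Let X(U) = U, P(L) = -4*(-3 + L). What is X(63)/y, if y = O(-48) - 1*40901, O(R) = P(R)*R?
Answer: -63/50693 ≈ -0.0012428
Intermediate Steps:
P(L) = 12 - 4*L
O(R) = R*(12 - 4*R) (O(R) = (12 - 4*R)*R = R*(12 - 4*R))
y = -50693 (y = 4*(-48)*(3 - 1*(-48)) - 1*40901 = 4*(-48)*(3 + 48) - 40901 = 4*(-48)*51 - 40901 = -9792 - 40901 = -50693)
X(63)/y = 63/(-50693) = 63*(-1/50693) = -63/50693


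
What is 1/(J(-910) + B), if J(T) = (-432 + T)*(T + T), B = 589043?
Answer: 1/3031483 ≈ 3.2987e-7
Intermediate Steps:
J(T) = 2*T*(-432 + T) (J(T) = (-432 + T)*(2*T) = 2*T*(-432 + T))
1/(J(-910) + B) = 1/(2*(-910)*(-432 - 910) + 589043) = 1/(2*(-910)*(-1342) + 589043) = 1/(2442440 + 589043) = 1/3031483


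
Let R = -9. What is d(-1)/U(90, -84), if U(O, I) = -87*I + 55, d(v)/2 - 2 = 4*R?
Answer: -68/7363 ≈ -0.0092354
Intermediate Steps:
d(v) = -68 (d(v) = 4 + 2*(4*(-9)) = 4 + 2*(-36) = 4 - 72 = -68)
U(O, I) = 55 - 87*I
d(-1)/U(90, -84) = -68/(55 - 87*(-84)) = -68/(55 + 7308) = -68/7363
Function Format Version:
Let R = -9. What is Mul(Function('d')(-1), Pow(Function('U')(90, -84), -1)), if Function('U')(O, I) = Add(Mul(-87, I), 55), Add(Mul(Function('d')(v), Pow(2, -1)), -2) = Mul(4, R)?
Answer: Rational(-68, 7363) ≈ -0.0092354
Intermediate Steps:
Function('d')(v) = -68 (Function('d')(v) = Add(4, Mul(2, Mul(4, -9))) = Add(4, Mul(2, -36)) = Add(4, -72) = -68)
Function('U')(O, I) = Add(55, Mul(-87, I))
Mul(Function('d')(-1), Pow(Function('U')(90, -84), -1)) = Mul(-68, Pow(Add(55, Mul(-87, -84)), -1)) = Mul(-68, Pow(Add(55, 7308), -1)) = Mul(-68, Pow(7363, -1)) = Mul(-68, Rational(1, 7363)) = Rational(-68, 7363)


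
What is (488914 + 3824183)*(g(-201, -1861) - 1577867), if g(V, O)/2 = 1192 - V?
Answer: -6793477135857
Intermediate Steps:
g(V, O) = 2384 - 2*V (g(V, O) = 2*(1192 - V) = 2384 - 2*V)
(488914 + 3824183)*(g(-201, -1861) - 1577867) = (488914 + 3824183)*((2384 - 2*(-201)) - 1577867) = 4313097*((2384 + 402) - 1577867) = 4313097*(2786 - 1577867) = 4313097*(-1575081) = -6793477135857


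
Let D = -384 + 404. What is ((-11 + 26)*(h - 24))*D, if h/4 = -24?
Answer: -36000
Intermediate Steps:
h = -96 (h = 4*(-24) = -96)
D = 20
((-11 + 26)*(h - 24))*D = ((-11 + 26)*(-96 - 24))*20 = (15*(-120))*20 = -1800*20 = -36000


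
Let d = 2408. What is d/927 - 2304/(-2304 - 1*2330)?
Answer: 6647240/2147859 ≈ 3.0948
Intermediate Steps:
d/927 - 2304/(-2304 - 1*2330) = 2408/927 - 2304/(-2304 - 1*2330) = 2408*(1/927) - 2304/(-2304 - 2330) = 2408/927 - 2304/(-4634) = 2408/927 - 2304*(-1/4634) = 2408/927 + 1152/2317 = 6647240/2147859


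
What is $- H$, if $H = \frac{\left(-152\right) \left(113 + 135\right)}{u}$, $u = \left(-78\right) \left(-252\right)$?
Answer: $\frac{4712}{2457} \approx 1.9178$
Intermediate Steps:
$u = 19656$
$H = - \frac{4712}{2457}$ ($H = \frac{\left(-152\right) \left(113 + 135\right)}{19656} = \left(-152\right) 248 \cdot \frac{1}{19656} = \left(-37696\right) \frac{1}{19656} = - \frac{4712}{2457} \approx -1.9178$)
$- H = \left(-1\right) \left(- \frac{4712}{2457}\right) = \frac{4712}{2457}$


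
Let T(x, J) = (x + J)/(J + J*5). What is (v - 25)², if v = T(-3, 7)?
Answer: 273529/441 ≈ 620.25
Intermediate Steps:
T(x, J) = (J + x)/(6*J) (T(x, J) = (J + x)/(J + 5*J) = (J + x)/((6*J)) = (J + x)*(1/(6*J)) = (J + x)/(6*J))
v = 2/21 (v = (⅙)*(7 - 3)/7 = (⅙)*(⅐)*4 = 2/21 ≈ 0.095238)
(v - 25)² = (2/21 - 25)² = (-523/21)² = 273529/441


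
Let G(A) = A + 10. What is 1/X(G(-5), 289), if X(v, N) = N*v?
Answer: 1/1445 ≈ 0.00069204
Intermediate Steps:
G(A) = 10 + A
1/X(G(-5), 289) = 1/(289*(10 - 5)) = 1/(289*5) = 1/1445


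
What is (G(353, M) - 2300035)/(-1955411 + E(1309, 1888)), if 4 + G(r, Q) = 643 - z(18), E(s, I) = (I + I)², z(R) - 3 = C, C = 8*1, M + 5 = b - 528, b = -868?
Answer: -2299407/12302765 ≈ -0.18690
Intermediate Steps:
M = -1401 (M = -5 + (-868 - 528) = -5 - 1396 = -1401)
C = 8
z(R) = 11 (z(R) = 3 + 8 = 11)
E(s, I) = 4*I² (E(s, I) = (2*I)² = 4*I²)
G(r, Q) = 628 (G(r, Q) = -4 + (643 - 1*11) = -4 + (643 - 11) = -4 + 632 = 628)
(G(353, M) - 2300035)/(-1955411 + E(1309, 1888)) = (628 - 2300035)/(-1955411 + 4*1888²) = -2299407/(-1955411 + 4*3564544) = -2299407/(-1955411 + 14258176) = -2299407/12302765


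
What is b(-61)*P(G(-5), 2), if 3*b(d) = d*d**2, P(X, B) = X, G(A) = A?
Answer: 1134905/3 ≈ 3.7830e+5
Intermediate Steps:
b(d) = d**3/3 (b(d) = (d*d**2)/3 = d**3/3)
b(-61)*P(G(-5), 2) = ((1/3)*(-61)**3)*(-5) = ((1/3)*(-226981))*(-5) = -226981/3*(-5) = 1134905/3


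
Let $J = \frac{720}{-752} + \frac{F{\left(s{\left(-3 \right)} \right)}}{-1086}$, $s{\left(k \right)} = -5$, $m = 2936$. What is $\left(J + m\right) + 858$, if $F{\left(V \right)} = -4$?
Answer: $\frac{96802333}{25521} \approx 3793.0$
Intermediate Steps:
$J = - \frac{24341}{25521}$ ($J = \frac{720}{-752} - \frac{4}{-1086} = 720 \left(- \frac{1}{752}\right) - - \frac{2}{543} = - \frac{45}{47} + \frac{2}{543} = - \frac{24341}{25521} \approx -0.95376$)
$\left(J + m\right) + 858 = \left(- \frac{24341}{25521} + 2936\right) + 858 = \frac{74905315}{25521} + 858 = \frac{96802333}{25521}$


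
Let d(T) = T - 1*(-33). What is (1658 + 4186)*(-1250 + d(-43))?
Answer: -7363440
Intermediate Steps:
d(T) = 33 + T (d(T) = T + 33 = 33 + T)
(1658 + 4186)*(-1250 + d(-43)) = (1658 + 4186)*(-1250 + (33 - 43)) = 5844*(-1250 - 10) = 5844*(-1260) = -7363440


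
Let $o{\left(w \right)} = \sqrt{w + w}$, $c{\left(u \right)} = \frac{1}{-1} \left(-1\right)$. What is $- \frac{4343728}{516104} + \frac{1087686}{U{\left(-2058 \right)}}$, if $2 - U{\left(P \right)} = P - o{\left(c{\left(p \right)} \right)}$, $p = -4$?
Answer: $\frac{71122918809706}{136883618887} - \frac{543843 \sqrt{2}}{2121799} \approx 519.22$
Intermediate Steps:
$c{\left(u \right)} = 1$ ($c{\left(u \right)} = \left(-1\right) \left(-1\right) = 1$)
$o{\left(w \right)} = \sqrt{2} \sqrt{w}$ ($o{\left(w \right)} = \sqrt{2 w} = \sqrt{2} \sqrt{w}$)
$U{\left(P \right)} = 2 + \sqrt{2} - P$ ($U{\left(P \right)} = 2 - \left(P - \sqrt{2} \sqrt{1}\right) = 2 - \left(P - \sqrt{2} \cdot 1\right) = 2 - \left(P - \sqrt{2}\right) = 2 + \sqrt{2} - P$)
$- \frac{4343728}{516104} + \frac{1087686}{U{\left(-2058 \right)}} = - \frac{4343728}{516104} + \frac{1087686}{2 + \sqrt{2} - -2058} = \left(-4343728\right) \frac{1}{516104} + \frac{1087686}{2 + \sqrt{2} + 2058} = - \frac{542966}{64513} + \frac{1087686}{2060 + \sqrt{2}}$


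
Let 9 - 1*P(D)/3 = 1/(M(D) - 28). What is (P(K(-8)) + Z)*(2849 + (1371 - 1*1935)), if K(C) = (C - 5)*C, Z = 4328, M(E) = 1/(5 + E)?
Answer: 10120594040/1017 ≈ 9.9514e+6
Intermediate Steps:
K(C) = C*(-5 + C) (K(C) = (-5 + C)*C = C*(-5 + C))
P(D) = 27 - 3/(-28 + 1/(5 + D)) (P(D) = 27 - 3/(1/(5 + D) - 28) = 27 - 3/(-28 + 1/(5 + D)))
(P(K(-8)) + Z)*(2849 + (1371 - 1*1935)) = (3*(1256 + 253*(-8*(-5 - 8)))/(139 + 28*(-8*(-5 - 8))) + 4328)*(2849 + (1371 - 1*1935)) = (3*(1256 + 253*(-8*(-13)))/(139 + 28*(-8*(-13))) + 4328)*(2849 + (1371 - 1935)) = (3*(1256 + 253*104)/(139 + 28*104) + 4328)*(2849 - 564) = (3*(1256 + 26312)/(139 + 2912) + 4328)*2285 = (3*27568/3051 + 4328)*2285 = (3*(1/3051)*27568 + 4328)*2285 = (27568/1017 + 4328)*2285 = (4429144/1017)*2285 = 10120594040/1017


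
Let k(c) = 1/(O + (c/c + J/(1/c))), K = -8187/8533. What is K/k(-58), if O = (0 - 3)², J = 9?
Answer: 4191744/8533 ≈ 491.24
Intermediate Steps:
K = -8187/8533 (K = -8187*1/8533 = -8187/8533 ≈ -0.95945)
O = 9 (O = (-3)² = 9)
k(c) = 1/(10 + 9*c) (k(c) = 1/(9 + (c/c + 9/(1/c))) = 1/(9 + (1 + 9*c)) = 1/(10 + 9*c))
K/k(-58) = -8187/(8533*(1/(10 + 9*(-58)))) = -8187/(8533*(1/(10 - 522))) = -8187/(8533*(1/(-512))) = -8187/(8533*(-1/512)) = -8187/8533*(-512) = 4191744/8533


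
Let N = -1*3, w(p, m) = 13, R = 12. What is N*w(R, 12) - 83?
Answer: -122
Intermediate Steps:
N = -3
N*w(R, 12) - 83 = -3*13 - 83 = -39 - 83 = -122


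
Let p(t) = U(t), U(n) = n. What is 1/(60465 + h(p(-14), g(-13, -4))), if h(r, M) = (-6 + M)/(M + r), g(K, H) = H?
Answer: 9/544190 ≈ 1.6538e-5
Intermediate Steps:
p(t) = t
h(r, M) = (-6 + M)/(M + r)
1/(60465 + h(p(-14), g(-13, -4))) = 1/(60465 + (-6 - 4)/(-4 - 14)) = 1/(60465 - 10/(-18)) = 1/(60465 - 1/18*(-10)) = 1/(60465 + 5/9) = 1/(544190/9) = 9/544190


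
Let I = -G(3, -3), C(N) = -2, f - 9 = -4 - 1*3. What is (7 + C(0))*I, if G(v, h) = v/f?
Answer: -15/2 ≈ -7.5000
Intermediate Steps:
f = 2 (f = 9 + (-4 - 1*3) = 9 + (-4 - 3) = 9 - 7 = 2)
G(v, h) = v/2
I = -3/2 ≈ -1.5000
(7 + C(0))*I = (7 - 2)*(-3/2) = 5*(-3/2) = -15/2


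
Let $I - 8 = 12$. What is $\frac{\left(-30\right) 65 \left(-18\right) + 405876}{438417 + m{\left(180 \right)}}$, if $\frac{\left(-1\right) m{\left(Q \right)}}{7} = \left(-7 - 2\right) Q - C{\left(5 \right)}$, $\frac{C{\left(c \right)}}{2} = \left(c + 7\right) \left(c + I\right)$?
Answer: $\frac{146992}{151319} \approx 0.97141$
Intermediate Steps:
$I = 20$ ($I = 8 + 12 = 20$)
$C{\left(c \right)} = 2 \left(7 + c\right) \left(20 + c\right)$ ($C{\left(c \right)} = 2 \left(c + 7\right) \left(c + 20\right) = 2 \left(7 + c\right) \left(20 + c\right)$)
$m{\left(Q \right)} = 4200 + 63 Q$ ($m{\left(Q \right)} = - 7 \left(\left(-7 - 2\right) Q - \left(280 + 2 \cdot 5^{2} + 54 \cdot 5\right)\right) = - 7 \left(- 9 Q - \left(280 + 2 \cdot 25 + 270\right)\right) = - 7 \left(- 9 Q - \left(280 + 50 + 270\right)\right) = - 7 \left(- 9 Q - 600\right) = - 7 \left(-600 - 9 Q\right) = 4200 + 63 Q$)
$\frac{\left(-30\right) 65 \left(-18\right) + 405876}{438417 + m{\left(180 \right)}} = \frac{\left(-30\right) 65 \left(-18\right) + 405876}{438417 + \left(4200 + 63 \cdot 180\right)} = \frac{\left(-1950\right) \left(-18\right) + 405876}{438417 + \left(4200 + 11340\right)} = \frac{35100 + 405876}{438417 + 15540} = \frac{440976}{453957} = 440976 \cdot \frac{1}{453957} = \frac{146992}{151319}$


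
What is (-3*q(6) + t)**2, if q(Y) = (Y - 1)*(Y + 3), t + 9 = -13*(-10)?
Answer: 196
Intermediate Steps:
t = 121 (t = -9 - 13*(-10) = -9 + 130 = 121)
q(Y) = (-1 + Y)*(3 + Y)
(-3*q(6) + t)**2 = (-3*(-3 + 6**2 + 2*6) + 121)**2 = (-3*(-3 + 36 + 12) + 121)**2 = (-3*45 + 121)**2 = (-135 + 121)**2 = (-14)**2 = 196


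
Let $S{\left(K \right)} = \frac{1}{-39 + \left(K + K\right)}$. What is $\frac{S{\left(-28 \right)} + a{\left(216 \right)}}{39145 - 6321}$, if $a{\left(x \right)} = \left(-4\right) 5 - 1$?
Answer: $- \frac{499}{779570} \approx -0.0006401$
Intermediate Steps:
$S{\left(K \right)} = \frac{1}{-39 + 2 K}$
$a{\left(x \right)} = -21$ ($a{\left(x \right)} = -20 - 1 = -21$)
$\frac{S{\left(-28 \right)} + a{\left(216 \right)}}{39145 - 6321} = \frac{\frac{1}{-39 + 2 \left(-28\right)} - 21}{39145 - 6321} = \frac{\frac{1}{-39 - 56} - 21}{32824} = \left(\frac{1}{-95} - 21\right) \frac{1}{32824} = \left(- \frac{1}{95} - 21\right) \frac{1}{32824} = \left(- \frac{1996}{95}\right) \frac{1}{32824} = - \frac{499}{779570}$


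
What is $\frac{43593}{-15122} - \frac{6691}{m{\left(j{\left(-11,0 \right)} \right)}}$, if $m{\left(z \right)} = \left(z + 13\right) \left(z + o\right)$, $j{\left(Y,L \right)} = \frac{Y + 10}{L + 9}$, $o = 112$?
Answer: $- \frac{6643935489}{883215532} \approx -7.5224$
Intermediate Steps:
$j{\left(Y,L \right)} = \frac{10 + Y}{9 + L}$
$m{\left(z \right)} = \left(13 + z\right) \left(112 + z\right)$ ($m{\left(z \right)} = \left(z + 13\right) \left(z + 112\right) = \left(13 + z\right) \left(112 + z\right)$)
$\frac{43593}{-15122} - \frac{6691}{m{\left(j{\left(-11,0 \right)} \right)}} = \frac{43593}{-15122} - \frac{6691}{1456 + \left(\frac{10 - 11}{9 + 0}\right)^{2} + 125 \frac{10 - 11}{9 + 0}} = 43593 \left(- \frac{1}{15122}\right) - \frac{6691}{1456 + \left(\frac{1}{9} \left(-1\right)\right)^{2} + 125 \cdot \frac{1}{9} \left(-1\right)} = - \frac{43593}{15122} - \frac{6691}{1456 + \left(\frac{1}{9} \left(-1\right)\right)^{2} + 125 \cdot \frac{1}{9} \left(-1\right)} = - \frac{43593}{15122} - \frac{6691}{1456 + \left(- \frac{1}{9}\right)^{2} + 125 \left(- \frac{1}{9}\right)} = - \frac{43593}{15122} - \frac{6691}{1456 + \frac{1}{81} - \frac{125}{9}} = - \frac{43593}{15122} - \frac{6691}{\frac{116812}{81}} = - \frac{43593}{15122} - \frac{541971}{116812} = - \frac{6643935489}{883215532}$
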